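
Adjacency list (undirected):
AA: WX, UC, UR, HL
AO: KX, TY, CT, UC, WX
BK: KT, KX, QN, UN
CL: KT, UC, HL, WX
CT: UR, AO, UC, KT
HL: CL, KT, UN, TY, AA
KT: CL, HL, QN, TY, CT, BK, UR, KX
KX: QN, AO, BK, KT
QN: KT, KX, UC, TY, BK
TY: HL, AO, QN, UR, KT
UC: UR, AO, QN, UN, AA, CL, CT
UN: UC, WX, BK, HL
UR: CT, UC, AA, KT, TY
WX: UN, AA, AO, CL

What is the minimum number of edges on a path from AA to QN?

2

Level 0: AA
Level 1: HL, UC, UR, WX
Level 2: AO, CL, CT, KT, QN, TY, UN
Level 3: BK, KX
QN first appears at level 2.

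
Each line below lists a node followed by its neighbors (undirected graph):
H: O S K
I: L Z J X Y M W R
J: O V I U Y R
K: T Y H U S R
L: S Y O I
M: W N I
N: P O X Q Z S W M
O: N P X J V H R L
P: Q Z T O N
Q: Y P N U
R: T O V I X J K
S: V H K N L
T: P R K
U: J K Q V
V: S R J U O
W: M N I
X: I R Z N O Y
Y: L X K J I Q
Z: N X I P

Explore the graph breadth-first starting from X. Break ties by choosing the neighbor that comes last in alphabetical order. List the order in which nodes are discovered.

Visit X; enqueue Z, Y, R, O, N, I → queue [Z, Y, R, O, N, I]
Visit Z; enqueue P → queue [Y, R, O, N, I, P]
Visit Y; enqueue Q, L, K, J → queue [R, O, N, I, P, Q, L, K, J]
Visit R; enqueue V, T → queue [O, N, I, P, Q, L, K, J, V, T]
Visit O; enqueue H → queue [N, I, P, Q, L, K, J, V, T, H]
Visit N; enqueue W, S, M → queue [I, P, Q, L, K, J, V, T, H, W, S, M]
Visit I → queue [P, Q, L, K, J, V, T, H, W, S, M]
Visit P → queue [Q, L, K, J, V, T, H, W, S, M]
Visit Q; enqueue U → queue [L, K, J, V, T, H, W, S, M, U]
Visit L → queue [K, J, V, T, H, W, S, M, U]
Visit K → queue [J, V, T, H, W, S, M, U]
Visit J → queue [V, T, H, W, S, M, U]
Visit V → queue [T, H, W, S, M, U]
Visit T → queue [H, W, S, M, U]
Visit H → queue [W, S, M, U]
Visit W → queue [S, M, U]
Visit S → queue [M, U]
Visit M → queue [U]
Visit U → queue []

X -> Z -> Y -> R -> O -> N -> I -> P -> Q -> L -> K -> J -> V -> T -> H -> W -> S -> M -> U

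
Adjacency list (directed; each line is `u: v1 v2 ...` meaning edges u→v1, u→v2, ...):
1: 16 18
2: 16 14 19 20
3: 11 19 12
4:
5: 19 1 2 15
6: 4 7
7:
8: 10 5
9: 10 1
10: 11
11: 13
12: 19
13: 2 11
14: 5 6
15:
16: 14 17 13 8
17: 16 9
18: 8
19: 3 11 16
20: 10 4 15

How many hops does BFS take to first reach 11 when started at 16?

2

Level 0: 16
Level 1: 8, 13, 14, 17
Level 2: 2, 5, 6, 9, 10, 11
Level 3: 1, 4, 7, 15, 19, 20
Level 4: 3, 18
Level 5: 12
11 first appears at level 2.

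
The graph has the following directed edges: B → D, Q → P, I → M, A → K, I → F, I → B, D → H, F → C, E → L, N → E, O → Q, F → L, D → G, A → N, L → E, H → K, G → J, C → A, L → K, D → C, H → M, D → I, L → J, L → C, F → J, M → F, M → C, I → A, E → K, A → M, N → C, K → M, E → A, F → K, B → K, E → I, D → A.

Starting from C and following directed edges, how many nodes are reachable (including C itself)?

BFS from C visits: C, A, N, M, K, E, F, L, I, J, B, D, H, G
Reachable nodes: 14 of 17 total.

14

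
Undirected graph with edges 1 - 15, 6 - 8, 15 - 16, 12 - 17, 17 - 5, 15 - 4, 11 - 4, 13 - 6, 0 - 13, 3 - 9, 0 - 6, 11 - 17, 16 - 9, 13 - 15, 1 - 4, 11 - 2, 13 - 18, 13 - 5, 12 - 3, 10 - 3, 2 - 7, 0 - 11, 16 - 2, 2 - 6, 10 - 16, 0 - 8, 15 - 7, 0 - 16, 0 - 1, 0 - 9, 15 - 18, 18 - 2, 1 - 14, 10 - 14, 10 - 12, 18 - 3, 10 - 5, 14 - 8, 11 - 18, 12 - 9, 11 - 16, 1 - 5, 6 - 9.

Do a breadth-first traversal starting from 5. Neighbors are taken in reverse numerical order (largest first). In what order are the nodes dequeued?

5, 17, 13, 10, 1, 12, 11, 18, 15, 6, 0, 16, 14, 3, 4, 9, 2, 7, 8

Visit 5; enqueue 17, 13, 10, 1 → queue [17, 13, 10, 1]
Visit 17; enqueue 12, 11 → queue [13, 10, 1, 12, 11]
Visit 13; enqueue 18, 15, 6, 0 → queue [10, 1, 12, 11, 18, 15, 6, 0]
Visit 10; enqueue 16, 14, 3 → queue [1, 12, 11, 18, 15, 6, 0, 16, 14, 3]
Visit 1; enqueue 4 → queue [12, 11, 18, 15, 6, 0, 16, 14, 3, 4]
Visit 12; enqueue 9 → queue [11, 18, 15, 6, 0, 16, 14, 3, 4, 9]
Visit 11; enqueue 2 → queue [18, 15, 6, 0, 16, 14, 3, 4, 9, 2]
Visit 18 → queue [15, 6, 0, 16, 14, 3, 4, 9, 2]
Visit 15; enqueue 7 → queue [6, 0, 16, 14, 3, 4, 9, 2, 7]
Visit 6; enqueue 8 → queue [0, 16, 14, 3, 4, 9, 2, 7, 8]
Visit 0 → queue [16, 14, 3, 4, 9, 2, 7, 8]
Visit 16 → queue [14, 3, 4, 9, 2, 7, 8]
Visit 14 → queue [3, 4, 9, 2, 7, 8]
Visit 3 → queue [4, 9, 2, 7, 8]
Visit 4 → queue [9, 2, 7, 8]
Visit 9 → queue [2, 7, 8]
Visit 2 → queue [7, 8]
Visit 7 → queue [8]
Visit 8 → queue []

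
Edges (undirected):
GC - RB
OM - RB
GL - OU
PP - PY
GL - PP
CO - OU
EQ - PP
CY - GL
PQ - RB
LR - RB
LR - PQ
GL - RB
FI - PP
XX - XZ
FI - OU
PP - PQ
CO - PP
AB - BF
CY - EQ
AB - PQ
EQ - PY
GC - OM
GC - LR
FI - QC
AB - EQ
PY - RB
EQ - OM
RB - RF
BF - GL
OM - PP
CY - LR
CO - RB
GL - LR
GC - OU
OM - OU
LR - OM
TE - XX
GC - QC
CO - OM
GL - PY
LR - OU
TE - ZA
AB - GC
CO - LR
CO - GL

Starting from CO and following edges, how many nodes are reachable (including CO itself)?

17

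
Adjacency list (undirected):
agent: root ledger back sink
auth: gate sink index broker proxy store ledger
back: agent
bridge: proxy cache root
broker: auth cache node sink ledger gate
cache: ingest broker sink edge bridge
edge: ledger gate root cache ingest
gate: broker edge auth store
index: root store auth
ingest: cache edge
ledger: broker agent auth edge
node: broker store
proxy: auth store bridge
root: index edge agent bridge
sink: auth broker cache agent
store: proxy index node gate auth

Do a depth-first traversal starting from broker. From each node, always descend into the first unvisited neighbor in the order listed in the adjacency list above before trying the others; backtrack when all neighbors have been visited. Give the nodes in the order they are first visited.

Visit broker
broker → auth
auth → gate
gate → edge
edge → ledger
ledger → agent
agent → root
root → index
index → store
store → proxy
proxy → bridge
bridge → cache
cache → ingest
cache → sink
store → node
agent → back

broker, auth, gate, edge, ledger, agent, root, index, store, proxy, bridge, cache, ingest, sink, node, back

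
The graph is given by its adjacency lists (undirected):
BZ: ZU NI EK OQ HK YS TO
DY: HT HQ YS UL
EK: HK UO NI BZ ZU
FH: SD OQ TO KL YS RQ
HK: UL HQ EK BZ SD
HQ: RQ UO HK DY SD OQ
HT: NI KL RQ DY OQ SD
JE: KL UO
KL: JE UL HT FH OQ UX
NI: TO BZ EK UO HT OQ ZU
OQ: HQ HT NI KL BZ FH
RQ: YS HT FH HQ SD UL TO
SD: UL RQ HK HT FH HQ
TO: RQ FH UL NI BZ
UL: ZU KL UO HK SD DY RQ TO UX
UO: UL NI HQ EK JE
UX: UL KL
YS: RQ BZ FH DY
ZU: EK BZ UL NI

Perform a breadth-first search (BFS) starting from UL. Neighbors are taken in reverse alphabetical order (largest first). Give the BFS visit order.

UL -> ZU -> UX -> UO -> TO -> SD -> RQ -> KL -> HK -> DY -> NI -> EK -> BZ -> JE -> HQ -> FH -> HT -> YS -> OQ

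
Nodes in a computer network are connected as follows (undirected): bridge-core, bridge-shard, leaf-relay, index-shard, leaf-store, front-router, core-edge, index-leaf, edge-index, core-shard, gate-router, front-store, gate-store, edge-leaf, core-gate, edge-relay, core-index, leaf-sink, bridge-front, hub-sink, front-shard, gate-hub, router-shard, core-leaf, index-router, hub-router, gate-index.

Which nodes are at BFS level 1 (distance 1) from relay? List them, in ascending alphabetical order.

Level 0: relay
Level 1: edge, leaf
Level 2: core, index, sink, store
Level 3: bridge, front, gate, hub, router, shard

edge, leaf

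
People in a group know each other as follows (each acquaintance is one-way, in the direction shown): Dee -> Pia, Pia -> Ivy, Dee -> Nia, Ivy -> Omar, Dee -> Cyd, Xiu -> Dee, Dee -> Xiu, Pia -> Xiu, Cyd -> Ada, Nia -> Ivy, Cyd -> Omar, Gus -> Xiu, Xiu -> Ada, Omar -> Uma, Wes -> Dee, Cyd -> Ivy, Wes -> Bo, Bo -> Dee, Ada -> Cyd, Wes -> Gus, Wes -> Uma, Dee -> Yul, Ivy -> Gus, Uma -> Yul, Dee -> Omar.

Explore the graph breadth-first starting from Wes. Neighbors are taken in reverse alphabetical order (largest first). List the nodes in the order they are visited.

Wes Uma Gus Dee Bo Yul Xiu Pia Omar Nia Cyd Ada Ivy

Visit Wes; enqueue Uma, Gus, Dee, Bo → queue [Uma, Gus, Dee, Bo]
Visit Uma; enqueue Yul → queue [Gus, Dee, Bo, Yul]
Visit Gus; enqueue Xiu → queue [Dee, Bo, Yul, Xiu]
Visit Dee; enqueue Pia, Omar, Nia, Cyd → queue [Bo, Yul, Xiu, Pia, Omar, Nia, Cyd]
Visit Bo → queue [Yul, Xiu, Pia, Omar, Nia, Cyd]
Visit Yul → queue [Xiu, Pia, Omar, Nia, Cyd]
Visit Xiu; enqueue Ada → queue [Pia, Omar, Nia, Cyd, Ada]
Visit Pia; enqueue Ivy → queue [Omar, Nia, Cyd, Ada, Ivy]
Visit Omar → queue [Nia, Cyd, Ada, Ivy]
Visit Nia → queue [Cyd, Ada, Ivy]
Visit Cyd → queue [Ada, Ivy]
Visit Ada → queue [Ivy]
Visit Ivy → queue []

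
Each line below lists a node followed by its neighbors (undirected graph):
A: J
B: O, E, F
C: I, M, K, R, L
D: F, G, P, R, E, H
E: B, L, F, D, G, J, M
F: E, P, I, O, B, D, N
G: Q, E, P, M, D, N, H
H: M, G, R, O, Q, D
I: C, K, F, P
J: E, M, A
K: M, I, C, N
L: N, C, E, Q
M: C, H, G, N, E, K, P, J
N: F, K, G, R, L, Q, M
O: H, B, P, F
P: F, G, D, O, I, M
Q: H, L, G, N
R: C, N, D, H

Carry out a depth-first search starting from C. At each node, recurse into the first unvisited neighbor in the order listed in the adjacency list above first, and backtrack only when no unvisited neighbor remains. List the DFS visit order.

C, I, K, M, H, G, Q, L, N, F, E, B, O, P, D, R, J, A

Visit C
C → I
I → K
K → M
M → H
H → G
G → Q
Q → L
L → N
N → F
F → E
E → B
B → O
O → P
P → D
D → R
E → J
J → A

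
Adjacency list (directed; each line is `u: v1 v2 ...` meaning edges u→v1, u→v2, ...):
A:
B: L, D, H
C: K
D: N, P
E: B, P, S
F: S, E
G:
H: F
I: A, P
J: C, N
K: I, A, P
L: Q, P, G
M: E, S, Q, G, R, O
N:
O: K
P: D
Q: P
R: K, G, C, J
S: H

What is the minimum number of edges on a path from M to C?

Level 0: M
Level 1: E, G, O, Q, R, S
Level 2: B, C, H, J, K, P
Level 3: A, D, F, I, L, N
C first appears at level 2.

2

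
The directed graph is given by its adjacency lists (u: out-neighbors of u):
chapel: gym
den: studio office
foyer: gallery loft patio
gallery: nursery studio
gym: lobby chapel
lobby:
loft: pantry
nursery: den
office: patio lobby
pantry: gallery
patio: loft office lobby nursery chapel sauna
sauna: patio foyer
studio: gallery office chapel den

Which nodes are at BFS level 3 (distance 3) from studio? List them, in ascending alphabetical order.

loft, sauna

Level 0: studio
Level 1: chapel, den, gallery, office
Level 2: gym, lobby, nursery, patio
Level 3: loft, sauna
Level 4: foyer, pantry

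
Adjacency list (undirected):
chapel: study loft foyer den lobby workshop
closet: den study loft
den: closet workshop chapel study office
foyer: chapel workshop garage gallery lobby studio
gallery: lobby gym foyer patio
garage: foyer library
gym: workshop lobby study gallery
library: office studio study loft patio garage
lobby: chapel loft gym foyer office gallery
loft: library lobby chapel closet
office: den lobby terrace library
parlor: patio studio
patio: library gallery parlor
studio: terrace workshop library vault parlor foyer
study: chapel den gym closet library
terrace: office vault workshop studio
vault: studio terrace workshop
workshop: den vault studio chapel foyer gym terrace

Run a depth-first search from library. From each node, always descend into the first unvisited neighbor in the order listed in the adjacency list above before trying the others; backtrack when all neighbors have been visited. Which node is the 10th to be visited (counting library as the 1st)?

Visit library
library → office
office → den
den → closet
closet → study
study → chapel
chapel → loft
loft → lobby
lobby → gym
gym → workshop
workshop → vault
vault → studio
studio → terrace
studio → parlor
parlor → patio
patio → gallery
gallery → foyer
foyer → garage

Visit order: library, office, den, closet, study, chapel, loft, lobby, gym, workshop, vault, studio, terrace, parlor, patio, gallery, foyer, garage

workshop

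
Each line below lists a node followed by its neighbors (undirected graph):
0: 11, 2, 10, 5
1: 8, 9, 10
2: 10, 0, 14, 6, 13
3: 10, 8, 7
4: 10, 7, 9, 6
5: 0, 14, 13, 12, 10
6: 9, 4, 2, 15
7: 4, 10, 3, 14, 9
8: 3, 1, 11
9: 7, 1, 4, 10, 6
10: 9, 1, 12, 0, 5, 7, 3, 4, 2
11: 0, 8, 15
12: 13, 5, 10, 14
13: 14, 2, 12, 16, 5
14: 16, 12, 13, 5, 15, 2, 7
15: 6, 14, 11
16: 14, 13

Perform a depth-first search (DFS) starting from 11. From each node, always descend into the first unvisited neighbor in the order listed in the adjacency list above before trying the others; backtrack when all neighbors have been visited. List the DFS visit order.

Visit 11
11 → 0
0 → 2
2 → 10
10 → 9
9 → 7
7 → 4
4 → 6
6 → 15
15 → 14
14 → 16
16 → 13
13 → 12
12 → 5
7 → 3
3 → 8
8 → 1

11, 0, 2, 10, 9, 7, 4, 6, 15, 14, 16, 13, 12, 5, 3, 8, 1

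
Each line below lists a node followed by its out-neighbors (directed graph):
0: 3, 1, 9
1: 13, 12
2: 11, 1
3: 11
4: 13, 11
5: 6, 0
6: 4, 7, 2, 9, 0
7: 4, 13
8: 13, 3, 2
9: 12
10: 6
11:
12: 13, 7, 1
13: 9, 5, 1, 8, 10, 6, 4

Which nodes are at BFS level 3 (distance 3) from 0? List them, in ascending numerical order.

4, 5, 6, 7, 8, 10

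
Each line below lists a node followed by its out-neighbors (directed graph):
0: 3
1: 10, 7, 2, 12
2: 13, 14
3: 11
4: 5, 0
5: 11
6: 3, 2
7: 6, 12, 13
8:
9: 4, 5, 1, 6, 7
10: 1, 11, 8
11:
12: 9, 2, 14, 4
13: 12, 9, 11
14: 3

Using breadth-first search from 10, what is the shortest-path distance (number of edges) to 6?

3

Level 0: 10
Level 1: 1, 8, 11
Level 2: 2, 7, 12
Level 3: 4, 6, 9, 13, 14
Level 4: 0, 3, 5
6 first appears at level 3.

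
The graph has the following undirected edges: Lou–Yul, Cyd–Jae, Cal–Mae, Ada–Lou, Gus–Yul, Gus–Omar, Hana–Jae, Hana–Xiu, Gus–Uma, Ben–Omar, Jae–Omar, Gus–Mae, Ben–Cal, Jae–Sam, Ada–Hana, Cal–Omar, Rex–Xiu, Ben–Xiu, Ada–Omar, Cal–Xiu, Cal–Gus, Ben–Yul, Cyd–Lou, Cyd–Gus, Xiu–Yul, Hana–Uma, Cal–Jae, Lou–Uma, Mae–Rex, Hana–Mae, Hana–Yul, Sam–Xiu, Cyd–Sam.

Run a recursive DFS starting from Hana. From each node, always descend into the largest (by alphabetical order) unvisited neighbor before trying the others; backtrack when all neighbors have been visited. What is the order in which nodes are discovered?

Hana, Yul, Xiu, Sam, Jae, Omar, Gus, Uma, Lou, Cyd, Ada, Mae, Rex, Cal, Ben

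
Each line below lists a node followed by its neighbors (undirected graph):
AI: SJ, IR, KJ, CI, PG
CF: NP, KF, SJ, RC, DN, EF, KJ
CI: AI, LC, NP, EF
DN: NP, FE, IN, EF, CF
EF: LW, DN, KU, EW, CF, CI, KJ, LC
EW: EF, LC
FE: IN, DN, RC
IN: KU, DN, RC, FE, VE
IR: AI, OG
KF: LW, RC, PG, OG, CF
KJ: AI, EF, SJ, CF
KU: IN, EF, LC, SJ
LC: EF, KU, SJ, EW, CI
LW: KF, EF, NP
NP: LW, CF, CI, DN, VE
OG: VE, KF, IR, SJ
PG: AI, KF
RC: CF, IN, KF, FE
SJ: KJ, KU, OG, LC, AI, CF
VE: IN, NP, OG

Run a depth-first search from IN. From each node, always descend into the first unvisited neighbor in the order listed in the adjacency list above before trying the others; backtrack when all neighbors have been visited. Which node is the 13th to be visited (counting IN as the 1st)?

Visit IN
IN → KU
KU → EF
EF → LW
LW → KF
KF → RC
RC → CF
CF → NP
NP → CI
CI → AI
AI → SJ
SJ → KJ
SJ → OG
OG → VE
OG → IR
SJ → LC
LC → EW
AI → PG
NP → DN
DN → FE

Visit order: IN, KU, EF, LW, KF, RC, CF, NP, CI, AI, SJ, KJ, OG, VE, IR, LC, EW, PG, DN, FE

OG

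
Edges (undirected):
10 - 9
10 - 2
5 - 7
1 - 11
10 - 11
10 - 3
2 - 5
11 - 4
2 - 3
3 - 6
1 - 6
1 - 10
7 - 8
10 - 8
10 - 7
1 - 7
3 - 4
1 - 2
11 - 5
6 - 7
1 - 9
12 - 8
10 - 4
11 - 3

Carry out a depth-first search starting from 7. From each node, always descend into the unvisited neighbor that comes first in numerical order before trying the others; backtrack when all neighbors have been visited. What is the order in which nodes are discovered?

Visit 7
7 → 1
1 → 2
2 → 3
3 → 4
4 → 10
10 → 8
8 → 12
10 → 9
10 → 11
11 → 5
3 → 6

7 -> 1 -> 2 -> 3 -> 4 -> 10 -> 8 -> 12 -> 9 -> 11 -> 5 -> 6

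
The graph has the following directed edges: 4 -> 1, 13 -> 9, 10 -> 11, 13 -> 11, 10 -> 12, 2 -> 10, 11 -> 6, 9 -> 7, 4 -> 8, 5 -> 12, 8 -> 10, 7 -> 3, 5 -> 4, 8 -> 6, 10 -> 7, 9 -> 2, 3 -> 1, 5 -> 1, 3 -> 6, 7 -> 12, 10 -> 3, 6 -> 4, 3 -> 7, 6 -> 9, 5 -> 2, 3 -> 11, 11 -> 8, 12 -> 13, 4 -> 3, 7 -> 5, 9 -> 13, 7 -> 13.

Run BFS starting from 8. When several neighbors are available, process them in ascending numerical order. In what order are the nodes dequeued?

8, 6, 10, 4, 9, 3, 7, 11, 12, 1, 2, 13, 5

Visit 8; enqueue 6, 10 → queue [6, 10]
Visit 6; enqueue 4, 9 → queue [10, 4, 9]
Visit 10; enqueue 3, 7, 11, 12 → queue [4, 9, 3, 7, 11, 12]
Visit 4; enqueue 1 → queue [9, 3, 7, 11, 12, 1]
Visit 9; enqueue 2, 13 → queue [3, 7, 11, 12, 1, 2, 13]
Visit 3 → queue [7, 11, 12, 1, 2, 13]
Visit 7; enqueue 5 → queue [11, 12, 1, 2, 13, 5]
Visit 11 → queue [12, 1, 2, 13, 5]
Visit 12 → queue [1, 2, 13, 5]
Visit 1 → queue [2, 13, 5]
Visit 2 → queue [13, 5]
Visit 13 → queue [5]
Visit 5 → queue []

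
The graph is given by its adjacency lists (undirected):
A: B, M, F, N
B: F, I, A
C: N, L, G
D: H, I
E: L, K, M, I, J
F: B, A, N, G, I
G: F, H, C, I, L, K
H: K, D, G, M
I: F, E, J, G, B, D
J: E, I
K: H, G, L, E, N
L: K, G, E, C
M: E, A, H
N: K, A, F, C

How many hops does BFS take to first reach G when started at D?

Level 0: D
Level 1: H, I
Level 2: B, E, F, G, J, K, M
Level 3: A, C, L, N
G first appears at level 2.

2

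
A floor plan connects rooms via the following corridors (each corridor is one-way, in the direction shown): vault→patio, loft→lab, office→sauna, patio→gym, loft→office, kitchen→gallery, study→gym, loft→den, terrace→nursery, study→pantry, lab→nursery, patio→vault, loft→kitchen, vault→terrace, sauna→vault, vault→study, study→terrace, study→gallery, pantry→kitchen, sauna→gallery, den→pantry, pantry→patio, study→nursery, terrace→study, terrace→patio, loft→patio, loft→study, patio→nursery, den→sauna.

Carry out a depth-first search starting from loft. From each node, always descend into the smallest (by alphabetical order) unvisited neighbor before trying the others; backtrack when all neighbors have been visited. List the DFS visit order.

loft den pantry kitchen gallery patio gym nursery vault study terrace sauna lab office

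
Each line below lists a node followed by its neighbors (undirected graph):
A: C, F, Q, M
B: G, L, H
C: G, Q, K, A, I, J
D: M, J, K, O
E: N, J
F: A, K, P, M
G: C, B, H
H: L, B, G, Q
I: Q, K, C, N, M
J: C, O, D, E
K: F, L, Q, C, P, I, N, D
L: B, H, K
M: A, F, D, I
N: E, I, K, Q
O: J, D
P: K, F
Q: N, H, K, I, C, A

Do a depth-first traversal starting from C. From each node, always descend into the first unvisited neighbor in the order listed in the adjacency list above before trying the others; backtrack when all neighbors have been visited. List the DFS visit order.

Visit C
C → G
G → B
B → L
L → H
H → Q
Q → N
N → E
E → J
J → O
O → D
D → M
M → A
A → F
F → K
K → P
K → I

C, G, B, L, H, Q, N, E, J, O, D, M, A, F, K, P, I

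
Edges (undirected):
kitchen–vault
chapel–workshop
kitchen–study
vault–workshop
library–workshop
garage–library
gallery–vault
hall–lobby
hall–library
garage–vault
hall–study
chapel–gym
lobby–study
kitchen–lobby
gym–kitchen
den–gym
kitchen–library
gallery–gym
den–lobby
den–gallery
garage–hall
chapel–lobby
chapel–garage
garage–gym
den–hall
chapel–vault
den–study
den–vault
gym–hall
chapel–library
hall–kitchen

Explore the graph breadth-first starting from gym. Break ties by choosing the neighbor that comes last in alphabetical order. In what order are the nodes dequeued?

gym -> kitchen -> hall -> garage -> gallery -> den -> chapel -> vault -> study -> lobby -> library -> workshop

Visit gym; enqueue kitchen, hall, garage, gallery, den, chapel → queue [kitchen, hall, garage, gallery, den, chapel]
Visit kitchen; enqueue vault, study, lobby, library → queue [hall, garage, gallery, den, chapel, vault, study, lobby, library]
Visit hall → queue [garage, gallery, den, chapel, vault, study, lobby, library]
Visit garage → queue [gallery, den, chapel, vault, study, lobby, library]
Visit gallery → queue [den, chapel, vault, study, lobby, library]
Visit den → queue [chapel, vault, study, lobby, library]
Visit chapel; enqueue workshop → queue [vault, study, lobby, library, workshop]
Visit vault → queue [study, lobby, library, workshop]
Visit study → queue [lobby, library, workshop]
Visit lobby → queue [library, workshop]
Visit library → queue [workshop]
Visit workshop → queue []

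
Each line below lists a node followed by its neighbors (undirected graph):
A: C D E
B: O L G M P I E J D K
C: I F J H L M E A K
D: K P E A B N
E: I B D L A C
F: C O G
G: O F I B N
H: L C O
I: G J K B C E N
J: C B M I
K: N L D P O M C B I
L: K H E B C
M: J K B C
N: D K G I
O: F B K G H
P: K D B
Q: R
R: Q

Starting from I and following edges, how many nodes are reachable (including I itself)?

BFS from I visits: I, N, K, J, G, E, C, B, D, P, O, M, L, F, A, H
Reachable nodes: 16 of 18 total.

16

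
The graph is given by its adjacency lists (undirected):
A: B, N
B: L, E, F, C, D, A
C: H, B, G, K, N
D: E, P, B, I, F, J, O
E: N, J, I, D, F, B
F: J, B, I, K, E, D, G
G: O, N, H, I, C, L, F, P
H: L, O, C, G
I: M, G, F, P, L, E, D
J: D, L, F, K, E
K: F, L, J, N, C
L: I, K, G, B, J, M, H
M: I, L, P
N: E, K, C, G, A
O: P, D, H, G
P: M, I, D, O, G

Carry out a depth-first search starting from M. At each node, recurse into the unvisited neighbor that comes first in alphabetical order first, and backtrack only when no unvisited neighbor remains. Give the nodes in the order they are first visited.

M I D B A N C G F E J K L H O P

Visit M
M → I
I → D
D → B
B → A
A → N
N → C
C → G
G → F
F → E
E → J
J → K
K → L
L → H
H → O
O → P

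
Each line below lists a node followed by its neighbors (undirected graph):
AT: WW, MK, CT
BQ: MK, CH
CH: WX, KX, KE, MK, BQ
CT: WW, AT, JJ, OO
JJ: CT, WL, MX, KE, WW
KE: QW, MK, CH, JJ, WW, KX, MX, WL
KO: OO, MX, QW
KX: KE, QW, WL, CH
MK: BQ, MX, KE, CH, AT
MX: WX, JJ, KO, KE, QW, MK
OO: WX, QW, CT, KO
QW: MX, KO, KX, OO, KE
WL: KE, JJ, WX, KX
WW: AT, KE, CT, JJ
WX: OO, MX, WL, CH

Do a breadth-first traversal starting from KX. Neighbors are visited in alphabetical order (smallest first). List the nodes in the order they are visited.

Visit KX; enqueue CH, KE, QW, WL → queue [CH, KE, QW, WL]
Visit CH; enqueue BQ, MK, WX → queue [KE, QW, WL, BQ, MK, WX]
Visit KE; enqueue JJ, MX, WW → queue [QW, WL, BQ, MK, WX, JJ, MX, WW]
Visit QW; enqueue KO, OO → queue [WL, BQ, MK, WX, JJ, MX, WW, KO, OO]
Visit WL → queue [BQ, MK, WX, JJ, MX, WW, KO, OO]
Visit BQ → queue [MK, WX, JJ, MX, WW, KO, OO]
Visit MK; enqueue AT → queue [WX, JJ, MX, WW, KO, OO, AT]
Visit WX → queue [JJ, MX, WW, KO, OO, AT]
Visit JJ; enqueue CT → queue [MX, WW, KO, OO, AT, CT]
Visit MX → queue [WW, KO, OO, AT, CT]
Visit WW → queue [KO, OO, AT, CT]
Visit KO → queue [OO, AT, CT]
Visit OO → queue [AT, CT]
Visit AT → queue [CT]
Visit CT → queue []

KX -> CH -> KE -> QW -> WL -> BQ -> MK -> WX -> JJ -> MX -> WW -> KO -> OO -> AT -> CT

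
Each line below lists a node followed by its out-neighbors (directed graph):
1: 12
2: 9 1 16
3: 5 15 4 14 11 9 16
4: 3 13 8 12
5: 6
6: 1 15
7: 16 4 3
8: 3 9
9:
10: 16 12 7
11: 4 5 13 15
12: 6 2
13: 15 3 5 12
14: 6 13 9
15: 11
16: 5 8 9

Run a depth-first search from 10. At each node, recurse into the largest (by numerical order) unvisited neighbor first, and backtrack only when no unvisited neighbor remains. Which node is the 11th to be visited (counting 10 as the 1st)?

Visit 10
10 → 16
16 → 9
16 → 8
8 → 3
3 → 15
15 → 11
11 → 13
13 → 12
12 → 6
6 → 1
12 → 2
13 → 5
11 → 4
3 → 14
10 → 7

Visit order: 10, 16, 9, 8, 3, 15, 11, 13, 12, 6, 1, 2, 5, 4, 14, 7

1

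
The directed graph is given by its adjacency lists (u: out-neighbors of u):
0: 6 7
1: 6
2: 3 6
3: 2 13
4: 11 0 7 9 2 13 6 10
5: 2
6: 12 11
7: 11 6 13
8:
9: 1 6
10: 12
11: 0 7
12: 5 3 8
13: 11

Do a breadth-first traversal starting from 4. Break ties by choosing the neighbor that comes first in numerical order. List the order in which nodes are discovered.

4 -> 0 -> 2 -> 6 -> 7 -> 9 -> 10 -> 11 -> 13 -> 3 -> 12 -> 1 -> 5 -> 8

Visit 4; enqueue 0, 2, 6, 7, 9, 10, 11, 13 → queue [0, 2, 6, 7, 9, 10, 11, 13]
Visit 0 → queue [2, 6, 7, 9, 10, 11, 13]
Visit 2; enqueue 3 → queue [6, 7, 9, 10, 11, 13, 3]
Visit 6; enqueue 12 → queue [7, 9, 10, 11, 13, 3, 12]
Visit 7 → queue [9, 10, 11, 13, 3, 12]
Visit 9; enqueue 1 → queue [10, 11, 13, 3, 12, 1]
Visit 10 → queue [11, 13, 3, 12, 1]
Visit 11 → queue [13, 3, 12, 1]
Visit 13 → queue [3, 12, 1]
Visit 3 → queue [12, 1]
Visit 12; enqueue 5, 8 → queue [1, 5, 8]
Visit 1 → queue [5, 8]
Visit 5 → queue [8]
Visit 8 → queue []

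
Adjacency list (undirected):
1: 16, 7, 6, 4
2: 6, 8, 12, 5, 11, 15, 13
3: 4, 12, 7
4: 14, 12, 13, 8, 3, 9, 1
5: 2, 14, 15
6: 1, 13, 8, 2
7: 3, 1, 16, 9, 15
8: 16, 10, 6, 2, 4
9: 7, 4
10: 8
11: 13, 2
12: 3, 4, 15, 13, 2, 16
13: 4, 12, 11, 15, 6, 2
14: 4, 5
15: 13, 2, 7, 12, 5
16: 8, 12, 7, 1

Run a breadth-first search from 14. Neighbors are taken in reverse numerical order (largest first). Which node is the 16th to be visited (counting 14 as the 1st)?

10

Visit 14; enqueue 5, 4 → queue [5, 4]
Visit 5; enqueue 15, 2 → queue [4, 15, 2]
Visit 4; enqueue 13, 12, 9, 8, 3, 1 → queue [15, 2, 13, 12, 9, 8, 3, 1]
Visit 15; enqueue 7 → queue [2, 13, 12, 9, 8, 3, 1, 7]
Visit 2; enqueue 11, 6 → queue [13, 12, 9, 8, 3, 1, 7, 11, 6]
Visit 13 → queue [12, 9, 8, 3, 1, 7, 11, 6]
Visit 12; enqueue 16 → queue [9, 8, 3, 1, 7, 11, 6, 16]
Visit 9 → queue [8, 3, 1, 7, 11, 6, 16]
Visit 8; enqueue 10 → queue [3, 1, 7, 11, 6, 16, 10]
Visit 3 → queue [1, 7, 11, 6, 16, 10]
Visit 1 → queue [7, 11, 6, 16, 10]
Visit 7 → queue [11, 6, 16, 10]
Visit 11 → queue [6, 16, 10]
Visit 6 → queue [16, 10]
Visit 16 → queue [10]
Visit 10 → queue []

Visit order: 14, 5, 4, 15, 2, 13, 12, 9, 8, 3, 1, 7, 11, 6, 16, 10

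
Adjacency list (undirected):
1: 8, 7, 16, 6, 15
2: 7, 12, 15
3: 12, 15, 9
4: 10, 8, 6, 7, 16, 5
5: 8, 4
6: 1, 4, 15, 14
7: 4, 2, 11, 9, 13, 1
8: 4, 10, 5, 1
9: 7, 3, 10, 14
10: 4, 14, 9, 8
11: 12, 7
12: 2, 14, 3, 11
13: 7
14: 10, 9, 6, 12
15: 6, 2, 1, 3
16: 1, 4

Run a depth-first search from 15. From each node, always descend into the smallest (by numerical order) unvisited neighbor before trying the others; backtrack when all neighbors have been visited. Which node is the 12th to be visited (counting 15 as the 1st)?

Visit 15
15 → 1
1 → 6
6 → 4
4 → 5
5 → 8
8 → 10
10 → 9
9 → 3
3 → 12
12 → 2
2 → 7
7 → 11
7 → 13
12 → 14
4 → 16

Visit order: 15, 1, 6, 4, 5, 8, 10, 9, 3, 12, 2, 7, 11, 13, 14, 16

7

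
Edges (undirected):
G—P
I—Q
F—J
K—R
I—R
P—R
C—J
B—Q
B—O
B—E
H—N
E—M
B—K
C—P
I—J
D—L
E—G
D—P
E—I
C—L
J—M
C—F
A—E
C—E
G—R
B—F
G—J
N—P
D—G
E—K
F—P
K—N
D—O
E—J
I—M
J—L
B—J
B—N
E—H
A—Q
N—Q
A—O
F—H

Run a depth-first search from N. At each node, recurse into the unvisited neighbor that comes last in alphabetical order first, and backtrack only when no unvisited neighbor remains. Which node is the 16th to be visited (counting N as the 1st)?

F

Visit N
N → Q
Q → I
I → R
R → P
P → G
G → J
J → M
M → E
E → K
K → B
B → O
O → D
D → L
L → C
C → F
F → H
O → A

Visit order: N, Q, I, R, P, G, J, M, E, K, B, O, D, L, C, F, H, A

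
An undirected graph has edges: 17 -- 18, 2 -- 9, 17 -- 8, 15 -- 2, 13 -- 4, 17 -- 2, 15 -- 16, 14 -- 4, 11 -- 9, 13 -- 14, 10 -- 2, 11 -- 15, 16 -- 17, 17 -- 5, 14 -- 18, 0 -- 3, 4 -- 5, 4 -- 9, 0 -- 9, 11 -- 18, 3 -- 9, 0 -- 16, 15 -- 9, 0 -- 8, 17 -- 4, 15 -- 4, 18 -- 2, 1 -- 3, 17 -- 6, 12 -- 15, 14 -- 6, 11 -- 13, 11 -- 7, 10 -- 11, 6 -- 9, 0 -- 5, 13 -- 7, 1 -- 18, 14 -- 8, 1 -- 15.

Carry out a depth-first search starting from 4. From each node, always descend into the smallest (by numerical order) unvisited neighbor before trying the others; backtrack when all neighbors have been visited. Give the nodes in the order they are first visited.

4 → 5 → 0 → 3 → 1 → 15 → 2 → 9 → 6 → 14 → 8 → 17 → 16 → 18 → 11 → 7 → 13 → 10 → 12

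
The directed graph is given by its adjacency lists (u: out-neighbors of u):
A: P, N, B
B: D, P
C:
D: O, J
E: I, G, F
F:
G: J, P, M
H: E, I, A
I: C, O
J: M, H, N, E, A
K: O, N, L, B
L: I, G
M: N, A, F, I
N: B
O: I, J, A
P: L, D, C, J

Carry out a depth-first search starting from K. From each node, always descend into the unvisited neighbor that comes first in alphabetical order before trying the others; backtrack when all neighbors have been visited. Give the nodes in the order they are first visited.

K, B, D, J, A, N, P, C, L, G, M, F, I, O, E, H

Visit K
K → B
B → D
D → J
J → A
A → N
A → P
P → C
P → L
L → G
G → M
M → F
M → I
I → O
J → E
J → H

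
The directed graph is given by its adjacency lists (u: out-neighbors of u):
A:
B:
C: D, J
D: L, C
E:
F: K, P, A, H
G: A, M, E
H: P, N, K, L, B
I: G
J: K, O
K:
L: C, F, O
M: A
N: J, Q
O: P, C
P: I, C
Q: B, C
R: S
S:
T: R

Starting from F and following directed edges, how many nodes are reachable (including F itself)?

17

BFS from F visits: F, K, P, A, H, I, C, N, L, B, G, D, J, Q, O, M, E
Reachable nodes: 17 of 20 total.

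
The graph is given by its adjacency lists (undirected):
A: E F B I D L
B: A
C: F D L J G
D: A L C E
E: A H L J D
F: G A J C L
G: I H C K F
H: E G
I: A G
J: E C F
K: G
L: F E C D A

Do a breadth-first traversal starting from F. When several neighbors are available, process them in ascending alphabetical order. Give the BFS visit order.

Visit F; enqueue A, C, G, J, L → queue [A, C, G, J, L]
Visit A; enqueue B, D, E, I → queue [C, G, J, L, B, D, E, I]
Visit C → queue [G, J, L, B, D, E, I]
Visit G; enqueue H, K → queue [J, L, B, D, E, I, H, K]
Visit J → queue [L, B, D, E, I, H, K]
Visit L → queue [B, D, E, I, H, K]
Visit B → queue [D, E, I, H, K]
Visit D → queue [E, I, H, K]
Visit E → queue [I, H, K]
Visit I → queue [H, K]
Visit H → queue [K]
Visit K → queue []

F → A → C → G → J → L → B → D → E → I → H → K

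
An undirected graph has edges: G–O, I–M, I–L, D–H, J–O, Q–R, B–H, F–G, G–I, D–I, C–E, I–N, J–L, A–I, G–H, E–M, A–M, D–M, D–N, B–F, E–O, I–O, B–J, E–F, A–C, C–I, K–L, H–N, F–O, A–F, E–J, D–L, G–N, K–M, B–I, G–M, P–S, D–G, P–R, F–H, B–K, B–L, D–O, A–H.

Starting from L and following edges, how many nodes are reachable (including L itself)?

15

BFS from L visits: L, B, D, I, J, K, F, H, G, M, N, O, A, C, E
Reachable nodes: 15 of 19 total.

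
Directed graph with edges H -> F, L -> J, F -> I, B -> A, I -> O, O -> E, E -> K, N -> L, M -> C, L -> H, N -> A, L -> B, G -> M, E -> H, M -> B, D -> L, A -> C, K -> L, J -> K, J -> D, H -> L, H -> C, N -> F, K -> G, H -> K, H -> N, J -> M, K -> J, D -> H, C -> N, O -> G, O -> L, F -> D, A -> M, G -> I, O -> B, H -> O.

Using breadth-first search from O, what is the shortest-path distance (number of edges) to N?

3

Level 0: O
Level 1: B, E, G, L
Level 2: A, H, I, J, K, M
Level 3: C, D, F, N
N first appears at level 3.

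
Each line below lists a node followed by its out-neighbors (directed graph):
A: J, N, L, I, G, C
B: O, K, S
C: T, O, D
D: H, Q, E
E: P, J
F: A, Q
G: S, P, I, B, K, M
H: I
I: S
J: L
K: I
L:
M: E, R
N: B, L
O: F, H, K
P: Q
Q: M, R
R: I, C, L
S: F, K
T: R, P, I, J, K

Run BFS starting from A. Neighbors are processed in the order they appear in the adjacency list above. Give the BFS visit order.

A J N L I G C B S P K M T O D F Q E R H

Visit A; enqueue J, N, L, I, G, C → queue [J, N, L, I, G, C]
Visit J → queue [N, L, I, G, C]
Visit N; enqueue B → queue [L, I, G, C, B]
Visit L → queue [I, G, C, B]
Visit I; enqueue S → queue [G, C, B, S]
Visit G; enqueue P, K, M → queue [C, B, S, P, K, M]
Visit C; enqueue T, O, D → queue [B, S, P, K, M, T, O, D]
Visit B → queue [S, P, K, M, T, O, D]
Visit S; enqueue F → queue [P, K, M, T, O, D, F]
Visit P; enqueue Q → queue [K, M, T, O, D, F, Q]
Visit K → queue [M, T, O, D, F, Q]
Visit M; enqueue E, R → queue [T, O, D, F, Q, E, R]
Visit T → queue [O, D, F, Q, E, R]
Visit O; enqueue H → queue [D, F, Q, E, R, H]
Visit D → queue [F, Q, E, R, H]
Visit F → queue [Q, E, R, H]
Visit Q → queue [E, R, H]
Visit E → queue [R, H]
Visit R → queue [H]
Visit H → queue []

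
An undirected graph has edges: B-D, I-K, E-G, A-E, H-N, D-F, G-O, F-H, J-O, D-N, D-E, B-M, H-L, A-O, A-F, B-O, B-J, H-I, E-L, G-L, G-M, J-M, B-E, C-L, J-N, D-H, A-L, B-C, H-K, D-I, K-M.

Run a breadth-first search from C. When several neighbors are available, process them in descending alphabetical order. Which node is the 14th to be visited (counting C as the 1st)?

I

Visit C; enqueue L, B → queue [L, B]
Visit L; enqueue H, G, E, A → queue [B, H, G, E, A]
Visit B; enqueue O, M, J, D → queue [H, G, E, A, O, M, J, D]
Visit H; enqueue N, K, I, F → queue [G, E, A, O, M, J, D, N, K, I, F]
Visit G → queue [E, A, O, M, J, D, N, K, I, F]
Visit E → queue [A, O, M, J, D, N, K, I, F]
Visit A → queue [O, M, J, D, N, K, I, F]
Visit O → queue [M, J, D, N, K, I, F]
Visit M → queue [J, D, N, K, I, F]
Visit J → queue [D, N, K, I, F]
Visit D → queue [N, K, I, F]
Visit N → queue [K, I, F]
Visit K → queue [I, F]
Visit I → queue [F]
Visit F → queue []

Visit order: C, L, B, H, G, E, A, O, M, J, D, N, K, I, F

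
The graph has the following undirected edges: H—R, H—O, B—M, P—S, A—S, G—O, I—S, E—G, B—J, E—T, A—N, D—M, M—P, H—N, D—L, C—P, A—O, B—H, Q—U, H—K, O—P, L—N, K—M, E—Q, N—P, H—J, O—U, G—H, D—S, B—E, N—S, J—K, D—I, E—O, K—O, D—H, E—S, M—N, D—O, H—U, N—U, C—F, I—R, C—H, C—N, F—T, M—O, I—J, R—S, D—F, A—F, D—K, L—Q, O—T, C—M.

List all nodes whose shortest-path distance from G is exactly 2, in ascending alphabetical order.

A, B, C, D, J, K, M, N, P, Q, R, S, T, U

Level 0: G
Level 1: E, H, O
Level 2: A, B, C, D, J, K, M, N, P, Q, R, S, T, U
Level 3: F, I, L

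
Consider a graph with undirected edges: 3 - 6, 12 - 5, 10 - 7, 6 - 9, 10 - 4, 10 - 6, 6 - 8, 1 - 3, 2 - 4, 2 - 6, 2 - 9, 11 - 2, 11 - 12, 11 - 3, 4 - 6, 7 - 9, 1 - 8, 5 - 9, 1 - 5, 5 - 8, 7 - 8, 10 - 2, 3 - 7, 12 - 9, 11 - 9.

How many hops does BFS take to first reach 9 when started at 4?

2

Level 0: 4
Level 1: 2, 6, 10
Level 2: 3, 7, 8, 9, 11
Level 3: 1, 5, 12
9 first appears at level 2.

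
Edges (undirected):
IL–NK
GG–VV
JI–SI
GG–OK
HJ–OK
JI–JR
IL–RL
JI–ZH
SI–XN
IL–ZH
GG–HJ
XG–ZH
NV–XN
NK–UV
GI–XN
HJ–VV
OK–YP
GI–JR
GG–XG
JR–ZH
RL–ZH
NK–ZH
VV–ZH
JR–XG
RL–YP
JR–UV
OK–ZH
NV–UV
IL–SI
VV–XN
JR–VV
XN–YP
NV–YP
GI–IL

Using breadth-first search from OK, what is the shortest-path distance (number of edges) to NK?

Level 0: OK
Level 1: GG, HJ, YP, ZH
Level 2: IL, JI, JR, NK, NV, RL, VV, XG, XN
Level 3: GI, SI, UV
NK first appears at level 2.

2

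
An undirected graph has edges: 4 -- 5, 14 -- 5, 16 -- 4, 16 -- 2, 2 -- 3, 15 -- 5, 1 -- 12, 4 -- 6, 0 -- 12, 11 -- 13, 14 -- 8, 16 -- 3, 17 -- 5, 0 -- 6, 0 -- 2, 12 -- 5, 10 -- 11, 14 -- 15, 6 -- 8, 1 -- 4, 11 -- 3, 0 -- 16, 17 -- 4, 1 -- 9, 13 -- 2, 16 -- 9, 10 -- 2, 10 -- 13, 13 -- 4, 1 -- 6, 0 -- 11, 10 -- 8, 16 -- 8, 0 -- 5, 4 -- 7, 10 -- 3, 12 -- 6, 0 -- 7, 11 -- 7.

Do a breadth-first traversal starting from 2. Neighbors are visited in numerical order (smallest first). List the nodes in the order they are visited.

2, 0, 3, 10, 13, 16, 5, 6, 7, 11, 12, 8, 4, 9, 14, 15, 17, 1

Visit 2; enqueue 0, 3, 10, 13, 16 → queue [0, 3, 10, 13, 16]
Visit 0; enqueue 5, 6, 7, 11, 12 → queue [3, 10, 13, 16, 5, 6, 7, 11, 12]
Visit 3 → queue [10, 13, 16, 5, 6, 7, 11, 12]
Visit 10; enqueue 8 → queue [13, 16, 5, 6, 7, 11, 12, 8]
Visit 13; enqueue 4 → queue [16, 5, 6, 7, 11, 12, 8, 4]
Visit 16; enqueue 9 → queue [5, 6, 7, 11, 12, 8, 4, 9]
Visit 5; enqueue 14, 15, 17 → queue [6, 7, 11, 12, 8, 4, 9, 14, 15, 17]
Visit 6; enqueue 1 → queue [7, 11, 12, 8, 4, 9, 14, 15, 17, 1]
Visit 7 → queue [11, 12, 8, 4, 9, 14, 15, 17, 1]
Visit 11 → queue [12, 8, 4, 9, 14, 15, 17, 1]
Visit 12 → queue [8, 4, 9, 14, 15, 17, 1]
Visit 8 → queue [4, 9, 14, 15, 17, 1]
Visit 4 → queue [9, 14, 15, 17, 1]
Visit 9 → queue [14, 15, 17, 1]
Visit 14 → queue [15, 17, 1]
Visit 15 → queue [17, 1]
Visit 17 → queue [1]
Visit 1 → queue []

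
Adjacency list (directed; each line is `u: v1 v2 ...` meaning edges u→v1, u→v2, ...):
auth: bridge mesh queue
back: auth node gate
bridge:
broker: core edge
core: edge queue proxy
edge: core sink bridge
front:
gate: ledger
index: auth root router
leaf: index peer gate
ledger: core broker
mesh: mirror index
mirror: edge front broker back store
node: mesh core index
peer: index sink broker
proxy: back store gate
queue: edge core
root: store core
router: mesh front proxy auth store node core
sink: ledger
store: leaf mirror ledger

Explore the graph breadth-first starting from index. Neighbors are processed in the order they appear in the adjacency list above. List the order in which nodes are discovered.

index auth root router bridge mesh queue store core front proxy node mirror edge leaf ledger back gate broker sink peer

Visit index; enqueue auth, root, router → queue [auth, root, router]
Visit auth; enqueue bridge, mesh, queue → queue [root, router, bridge, mesh, queue]
Visit root; enqueue store, core → queue [router, bridge, mesh, queue, store, core]
Visit router; enqueue front, proxy, node → queue [bridge, mesh, queue, store, core, front, proxy, node]
Visit bridge → queue [mesh, queue, store, core, front, proxy, node]
Visit mesh; enqueue mirror → queue [queue, store, core, front, proxy, node, mirror]
Visit queue; enqueue edge → queue [store, core, front, proxy, node, mirror, edge]
Visit store; enqueue leaf, ledger → queue [core, front, proxy, node, mirror, edge, leaf, ledger]
Visit core → queue [front, proxy, node, mirror, edge, leaf, ledger]
Visit front → queue [proxy, node, mirror, edge, leaf, ledger]
Visit proxy; enqueue back, gate → queue [node, mirror, edge, leaf, ledger, back, gate]
Visit node → queue [mirror, edge, leaf, ledger, back, gate]
Visit mirror; enqueue broker → queue [edge, leaf, ledger, back, gate, broker]
Visit edge; enqueue sink → queue [leaf, ledger, back, gate, broker, sink]
Visit leaf; enqueue peer → queue [ledger, back, gate, broker, sink, peer]
Visit ledger → queue [back, gate, broker, sink, peer]
Visit back → queue [gate, broker, sink, peer]
Visit gate → queue [broker, sink, peer]
Visit broker → queue [sink, peer]
Visit sink → queue [peer]
Visit peer → queue []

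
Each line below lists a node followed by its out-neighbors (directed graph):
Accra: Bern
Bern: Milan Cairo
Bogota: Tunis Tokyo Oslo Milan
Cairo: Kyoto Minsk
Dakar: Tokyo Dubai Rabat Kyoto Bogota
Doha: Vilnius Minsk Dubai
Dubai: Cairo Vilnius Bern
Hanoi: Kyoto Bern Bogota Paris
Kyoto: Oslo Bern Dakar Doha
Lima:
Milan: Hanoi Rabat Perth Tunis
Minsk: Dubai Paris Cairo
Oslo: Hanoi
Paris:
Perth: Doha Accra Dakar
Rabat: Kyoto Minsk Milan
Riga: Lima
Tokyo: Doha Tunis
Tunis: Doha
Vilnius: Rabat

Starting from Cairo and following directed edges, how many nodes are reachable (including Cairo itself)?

18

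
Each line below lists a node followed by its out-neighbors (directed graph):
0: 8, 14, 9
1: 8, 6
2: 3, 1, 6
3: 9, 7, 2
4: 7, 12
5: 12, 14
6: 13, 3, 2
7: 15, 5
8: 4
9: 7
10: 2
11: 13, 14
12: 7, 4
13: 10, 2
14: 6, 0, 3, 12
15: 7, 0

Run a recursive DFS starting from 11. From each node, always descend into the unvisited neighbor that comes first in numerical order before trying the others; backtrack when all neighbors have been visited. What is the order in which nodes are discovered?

11 13 2 1 6 3 7 5 12 4 14 0 8 9 15 10

Visit 11
11 → 13
13 → 2
2 → 1
1 → 6
6 → 3
3 → 7
7 → 5
5 → 12
12 → 4
5 → 14
14 → 0
0 → 8
0 → 9
7 → 15
13 → 10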